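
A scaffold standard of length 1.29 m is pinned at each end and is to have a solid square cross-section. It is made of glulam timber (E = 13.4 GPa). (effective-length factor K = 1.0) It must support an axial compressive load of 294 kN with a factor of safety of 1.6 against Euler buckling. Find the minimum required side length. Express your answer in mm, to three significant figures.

Required P_cr = n·P = 1.6 × 294 = 470.4 kN
L_e = K·L = 1 × 1.29 = 1.290 m
Required I = P_cr·L_e²/(π²E) = 4.704×10^5 × 1.290² / (π² × 1.34×10^10) = 5.919×10^-6 m⁴
I_req = 5.919×10^6 mm⁴
Solid square: I = a⁴/12  ⇒  a = (12I)^(1/4) = (12×5.919×10^6)^(1/4) = 91.8 mm

a ≈ 91.8 mm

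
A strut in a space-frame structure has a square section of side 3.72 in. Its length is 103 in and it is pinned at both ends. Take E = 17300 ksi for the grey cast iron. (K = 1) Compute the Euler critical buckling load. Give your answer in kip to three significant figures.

P_cr ≈ 257 kip

I = a⁴/12 = 3.72⁴/12 = 15.96 in⁴
Effective length L_e = K·L = 1 × 103 = 103.0 in
P_cr = π²EI / L_e² = π² × 17300×10³ × 15.96 / 103.0² = 2.568×10^5 lb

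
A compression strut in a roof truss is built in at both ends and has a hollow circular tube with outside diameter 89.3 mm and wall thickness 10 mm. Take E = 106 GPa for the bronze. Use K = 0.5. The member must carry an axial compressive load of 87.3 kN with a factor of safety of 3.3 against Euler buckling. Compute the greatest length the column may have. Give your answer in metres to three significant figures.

Inner diameter d_i = 89.3 − 2×10 = 69.30 mm
I = π(d_o⁴ − d_i⁴)/64 = π(89.3⁴ − 69.30⁴)/64 = 1.989×10^6 mm⁴
I = 1.989×10^-6 m⁴
Required critical load P_cr = n·P = 3.3 × 87.3 = 288.1 kN = 2.881×10^5 N
From P_cr = π²EI/(K·L)²:  L = (1/K)·√(π²EI/P_cr) = (1/0.5)·√(π²×1.06×10^11×1.989×10^-6/2.881×10^5)
L = 5.38 m

L_max ≈ 5.38 m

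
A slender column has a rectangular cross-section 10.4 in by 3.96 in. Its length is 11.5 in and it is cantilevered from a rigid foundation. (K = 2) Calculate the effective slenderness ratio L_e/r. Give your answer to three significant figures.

For a rectangle r_min = b/√12 = 3.96/√12 = 1.143 in
L_e = K·L = 2 × 11.5 = 23.00 in
λ = L_e / r_min = 23.000 / 1.143 = 20.1

λ ≈ 20.1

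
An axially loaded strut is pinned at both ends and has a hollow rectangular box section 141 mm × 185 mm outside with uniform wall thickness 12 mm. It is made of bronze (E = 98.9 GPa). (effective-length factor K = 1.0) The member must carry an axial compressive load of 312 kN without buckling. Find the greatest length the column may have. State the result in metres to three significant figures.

Inner dimensions: h_i = 185 − 2×12 = 161.0 mm, b_i = 141 − 2×12 = 117.0 mm
Weak-axis I_min = (h_o·b_o³ − h_i·b_i³)/12 with b_o = 141, b_i = 117.0 mm (shorter outer/inner sides).
I_min = (185×141³ − 161.0×117.0³)/12 = 2.173×10^7 mm⁴
I = 2.173×10^-5 m⁴
At the buckling limit P_cr = P = 3.120×10^5 N
From P_cr = π²EI/(K·L)²:  L = (1/K)·√(π²EI/P_cr) = (1/1)·√(π²×9.89×10^10×2.173×10^-5/3.120×10^5)
L = 8.24 m

L_max ≈ 8.24 m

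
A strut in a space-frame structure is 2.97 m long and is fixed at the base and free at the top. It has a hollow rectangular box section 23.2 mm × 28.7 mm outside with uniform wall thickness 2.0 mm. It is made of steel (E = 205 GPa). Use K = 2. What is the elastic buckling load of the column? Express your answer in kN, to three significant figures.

P_cr ≈ 0.877 kN

Inner dimensions: h_i = 28.7 − 2×2.0 = 24.70 mm, b_i = 23.2 − 2×2.0 = 19.20 mm
Weak-axis I_min = (h_o·b_o³ − h_i·b_i³)/12 with b_o = 23.2, b_i = 19.20 mm (shorter outer/inner sides).
I_min = (28.7×23.2³ − 24.70×19.20³)/12 = 1.530×10^4 mm⁴
I = 1.530×10^4 mm⁴ = 1.530×10^-8 m⁴
Effective length L_e = K·L = 2 × 2.97 = 5.940 m
P_cr = π²EI / L_e² = π² × 205×10⁹ × 1.530×10^-8 / 5.940² = 877.1 N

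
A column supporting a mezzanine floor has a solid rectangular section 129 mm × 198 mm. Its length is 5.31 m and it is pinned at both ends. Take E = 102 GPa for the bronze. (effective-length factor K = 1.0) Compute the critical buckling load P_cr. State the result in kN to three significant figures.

Buckling occurs about the weak axis: I_min = h·b³/12 with b = 129 mm (the shorter side).
I_min = 198×129³/12 = 3.542×10^7 mm⁴
I = 3.542×10^7 mm⁴ = 3.542×10^-5 m⁴
Effective length L_e = K·L = 1 × 5.31 = 5.310 m
P_cr = π²EI / L_e² = π² × 102×10⁹ × 3.542×10^-5 / 5.310² = 1.265×10^6 N

P_cr ≈ 1260 kN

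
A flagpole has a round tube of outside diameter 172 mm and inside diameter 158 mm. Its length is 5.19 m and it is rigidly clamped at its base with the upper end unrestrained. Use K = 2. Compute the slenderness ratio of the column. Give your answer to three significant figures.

λ ≈ 178

d_o = 172 mm, d_i = 158 mm
I = π(d_o⁴ − d_i⁴)/64 = π(172⁴ − 158.0⁴)/64 = 1.237×10^7 mm⁴
A = 3.629×10^3 mm²;  r_min = √(I/A) = √(1.237×10^7/3.629×10^3) = 58.39 mm
L_e = K·L = 2 × 5.19 m = 10.38 m = 10380 mm
λ = L_e / r_min = 10380 / 58.39 = 178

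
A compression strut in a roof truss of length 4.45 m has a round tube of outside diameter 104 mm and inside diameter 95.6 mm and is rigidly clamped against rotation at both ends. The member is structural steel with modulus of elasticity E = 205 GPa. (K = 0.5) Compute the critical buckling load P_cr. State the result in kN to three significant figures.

d_o = 104 mm, d_i = 95.6 mm
I = π(d_o⁴ − d_i⁴)/64 = π(104⁴ − 95.60⁴)/64 = 1.642×10^6 mm⁴
I = 1.642×10^6 mm⁴ = 1.642×10^-6 m⁴
Effective length L_e = K·L = 0.5 × 4.45 = 2.225 m
P_cr = π²EI / L_e² = π² × 205×10⁹ × 1.642×10^-6 / 2.225² = 6.712×10^5 N

P_cr ≈ 671 kN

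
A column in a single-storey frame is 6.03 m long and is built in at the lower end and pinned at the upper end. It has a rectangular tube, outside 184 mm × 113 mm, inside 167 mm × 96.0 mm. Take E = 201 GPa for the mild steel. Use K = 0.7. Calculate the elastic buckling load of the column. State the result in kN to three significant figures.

Weak-axis I_min = (h_o·b_o³ − h_i·b_i³)/12 with b_o = 113, b_i = 96.00 mm (shorter outer/inner sides).
I_min = (184×113³ − 167.0×96.00³)/12 = 9.812×10^6 mm⁴
I = 9.812×10^6 mm⁴ = 9.812×10^-6 m⁴
Effective length L_e = K·L = 0.7 × 6.03 = 4.221 m
P_cr = π²EI / L_e² = π² × 201×10⁹ × 9.812×10^-6 / 4.221² = 1.092×10^6 N

P_cr ≈ 1090 kN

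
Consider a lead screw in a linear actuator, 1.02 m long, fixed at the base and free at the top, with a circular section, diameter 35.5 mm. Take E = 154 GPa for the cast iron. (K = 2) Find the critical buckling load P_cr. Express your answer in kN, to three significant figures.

P_cr ≈ 28.5 kN

I = πd⁴/64 = π×35.5⁴/64 = 7.796×10^4 mm⁴
I = 7.796×10^4 mm⁴ = 7.796×10^-8 m⁴
Effective length L_e = K·L = 2 × 1.02 = 2.040 m
P_cr = π²EI / L_e² = π² × 154×10⁹ × 7.796×10^-8 / 2.040² = 2.847×10^4 N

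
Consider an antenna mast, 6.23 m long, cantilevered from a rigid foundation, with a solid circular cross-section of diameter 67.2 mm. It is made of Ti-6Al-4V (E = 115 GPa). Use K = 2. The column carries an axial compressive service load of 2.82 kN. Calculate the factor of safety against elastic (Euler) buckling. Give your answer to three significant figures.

n ≈ 2.60

I = πd⁴/64 = π×67.2⁴/64 = 1.001×10^6 mm⁴
I = 1.001×10^6 mm⁴ = 1.001×10^-6 m⁴
Effective length L_e = K·L = 2 × 6.23 = 12.46 m
P_cr = π²EI / L_e² = π² × 115×10⁹ × 1.001×10^-6 / 12.46² = 7.318×10^3 N
Factor of safety n = P_cr / P = 7.3183 / 2.82 = 2.60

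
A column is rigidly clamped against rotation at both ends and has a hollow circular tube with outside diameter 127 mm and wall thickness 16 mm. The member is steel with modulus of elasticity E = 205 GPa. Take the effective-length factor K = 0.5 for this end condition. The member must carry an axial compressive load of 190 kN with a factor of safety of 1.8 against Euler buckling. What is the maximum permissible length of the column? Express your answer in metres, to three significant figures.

L_max ≈ 14.4 m

Inner diameter d_i = 127 − 2×16 = 95.00 mm
I = π(d_o⁴ − d_i⁴)/64 = π(127⁴ − 95.00⁴)/64 = 8.772×10^6 mm⁴
I = 8.772×10^-6 m⁴
Required critical load P_cr = n·P = 1.8 × 190 = 342.0 kN = 3.420×10^5 N
From P_cr = π²EI/(K·L)²:  L = (1/K)·√(π²EI/P_cr) = (1/0.5)·√(π²×2.05×10^11×8.772×10^-6/3.420×10^5)
L = 14.4 m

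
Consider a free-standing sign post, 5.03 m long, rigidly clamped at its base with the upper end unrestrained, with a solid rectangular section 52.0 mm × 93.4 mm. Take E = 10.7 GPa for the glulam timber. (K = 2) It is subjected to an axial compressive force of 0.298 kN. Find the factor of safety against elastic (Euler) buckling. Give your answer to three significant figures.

Buckling occurs about the weak axis: I_min = h·b³/12 with b = 52.0 mm (the shorter side).
I_min = 93.4×52.0³/12 = 1.094×10^6 mm⁴
I = 1.094×10^6 mm⁴ = 1.094×10^-6 m⁴
Effective length L_e = K·L = 2 × 5.03 = 10.06 m
P_cr = π²EI / L_e² = π² × 10.7×10⁹ × 1.094×10^-6 / 10.06² = 1.142×10^3 N
Factor of safety n = P_cr / P = 1.1420 / 0.298 = 3.83

n ≈ 3.83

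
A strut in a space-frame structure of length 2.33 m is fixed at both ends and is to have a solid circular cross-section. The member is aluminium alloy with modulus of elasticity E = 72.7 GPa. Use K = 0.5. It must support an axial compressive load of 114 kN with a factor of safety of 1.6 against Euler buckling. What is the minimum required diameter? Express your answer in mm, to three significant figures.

Required P_cr = n·P = 1.6 × 114 = 182.4 kN
L_e = K·L = 0.5 × 2.33 = 1.165 m
Required I = P_cr·L_e²/(π²E) = 1.824×10^5 × 1.165² / (π² × 7.27×10^10) = 3.450×10^-7 m⁴
I_req = 3.450×10^5 mm⁴
Solid circle: I = πd⁴/64  ⇒  d = (64I/π)^(1/4) = (64×3.450×10^5/π)^(1/4) = 51.5 mm

d ≈ 51.5 mm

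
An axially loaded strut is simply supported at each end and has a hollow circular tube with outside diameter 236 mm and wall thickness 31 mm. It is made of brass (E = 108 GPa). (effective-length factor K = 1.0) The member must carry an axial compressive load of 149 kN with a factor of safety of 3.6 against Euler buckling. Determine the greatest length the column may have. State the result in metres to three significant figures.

Inner diameter d_i = 236 − 2×31 = 174.0 mm
I = π(d_o⁴ − d_i⁴)/64 = π(236⁴ − 174.0⁴)/64 = 1.073×10^8 mm⁴
I = 1.073×10^-4 m⁴
Required critical load P_cr = n·P = 3.6 × 149 = 536.4 kN = 5.364×10^5 N
From P_cr = π²EI/(K·L)²:  L = (1/K)·√(π²EI/P_cr) = (1/1)·√(π²×1.08×10^11×1.073×10^-4/5.364×10^5)
L = 14.6 m

L_max ≈ 14.6 m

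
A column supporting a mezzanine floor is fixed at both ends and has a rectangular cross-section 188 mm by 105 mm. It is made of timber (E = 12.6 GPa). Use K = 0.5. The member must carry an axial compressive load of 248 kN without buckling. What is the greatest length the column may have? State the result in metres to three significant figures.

L_max ≈ 6.03 m

Buckling occurs about the weak axis: I_min = h·b³/12 with b = 105 mm (the shorter side).
I_min = 188×105³/12 = 1.814×10^7 mm⁴
I = 1.814×10^-5 m⁴
At the buckling limit P_cr = P = 2.480×10^5 N
From P_cr = π²EI/(K·L)²:  L = (1/K)·√(π²EI/P_cr) = (1/0.5)·√(π²×1.26×10^10×1.814×10^-5/2.480×10^5)
L = 6.03 m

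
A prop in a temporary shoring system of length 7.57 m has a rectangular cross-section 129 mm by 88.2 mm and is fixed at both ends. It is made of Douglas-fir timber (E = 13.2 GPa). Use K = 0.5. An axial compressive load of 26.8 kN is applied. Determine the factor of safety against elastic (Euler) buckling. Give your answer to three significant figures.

n ≈ 2.50

Buckling occurs about the weak axis: I_min = h·b³/12 with b = 88.2 mm (the shorter side).
I_min = 129×88.2³/12 = 7.376×10^6 mm⁴
I = 7.376×10^6 mm⁴ = 7.376×10^-6 m⁴
Effective length L_e = K·L = 0.5 × 7.57 = 3.785 m
P_cr = π²EI / L_e² = π² × 13.2×10⁹ × 7.376×10^-6 / 3.785² = 6.707×10^4 N
Factor of safety n = P_cr / P = 67.074 / 26.8 = 2.50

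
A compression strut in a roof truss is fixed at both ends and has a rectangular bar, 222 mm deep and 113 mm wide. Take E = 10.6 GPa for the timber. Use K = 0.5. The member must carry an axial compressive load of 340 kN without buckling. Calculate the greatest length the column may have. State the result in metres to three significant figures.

Buckling occurs about the weak axis: I_min = h·b³/12 with b = 113 mm (the shorter side).
I_min = 222×113³/12 = 2.669×10^7 mm⁴
I = 2.669×10^-5 m⁴
At the buckling limit P_cr = P = 3.400×10^5 N
From P_cr = π²EI/(K·L)²:  L = (1/K)·√(π²EI/P_cr) = (1/0.5)·√(π²×1.06×10^10×2.669×10^-5/3.400×10^5)
L = 5.73 m

L_max ≈ 5.73 m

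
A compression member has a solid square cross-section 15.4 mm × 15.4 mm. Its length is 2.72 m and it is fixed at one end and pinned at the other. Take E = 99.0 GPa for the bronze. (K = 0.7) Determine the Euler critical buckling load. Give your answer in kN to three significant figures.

P_cr ≈ 1.26 kN

I = a⁴/12 = 15.4⁴/12 = 4.687×10^3 mm⁴
I = 4.687×10^3 mm⁴ = 4.687×10^-9 m⁴
Effective length L_e = K·L = 0.7 × 2.72 = 1.904 m
P_cr = π²EI / L_e² = π² × 99.0×10⁹ × 4.687×10^-9 / 1.904² = 1.263×10^3 N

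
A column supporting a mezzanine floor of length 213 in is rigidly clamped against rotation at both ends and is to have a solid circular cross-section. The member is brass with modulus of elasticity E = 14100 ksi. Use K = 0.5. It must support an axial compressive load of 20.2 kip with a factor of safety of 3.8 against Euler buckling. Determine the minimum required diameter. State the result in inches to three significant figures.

Required P_cr = n·P = 3.8 × 20.2 = 76.76 kip
L_e = K·L = 0.5 × 213 = 106.5 in
Required I = P_cr·L_e²/(π²E) = 7.676×10^4 × 106.5² / (π² × 1.41×10^7) = 6.256 in⁴
Solid circle: I = πd⁴/64  ⇒  d = (64I/π)^(1/4) = (64×6.256/π)^(1/4) = 3.36 in

d ≈ 3.36 in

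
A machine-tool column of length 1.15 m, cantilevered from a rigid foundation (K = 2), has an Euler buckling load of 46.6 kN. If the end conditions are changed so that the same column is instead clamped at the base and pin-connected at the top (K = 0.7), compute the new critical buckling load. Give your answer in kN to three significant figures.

P_cr ∝ 1/K², so P_cr,new = P_cr,old × (K_old/K_new)² = 46.6 × (2/0.7)²
= 46.6 × 8.163 = 380 kN

P_cr ≈ 380 kN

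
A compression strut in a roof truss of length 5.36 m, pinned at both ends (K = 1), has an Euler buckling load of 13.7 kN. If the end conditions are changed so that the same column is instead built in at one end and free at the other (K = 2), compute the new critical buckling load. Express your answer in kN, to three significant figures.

P_cr ≈ 3.42 kN

P_cr ∝ 1/K², so P_cr,new = P_cr,old × (K_old/K_new)² = 13.7 × (1/2)²
= 13.7 × 0.2500 = 3.42 kN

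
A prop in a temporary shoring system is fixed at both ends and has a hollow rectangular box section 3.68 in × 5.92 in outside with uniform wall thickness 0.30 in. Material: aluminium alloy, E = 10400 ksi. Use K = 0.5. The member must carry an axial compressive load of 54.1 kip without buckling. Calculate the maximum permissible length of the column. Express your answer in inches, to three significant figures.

L_max ≈ 297 in

Inner dimensions: h_i = 5.92 − 2×0.30 = 5.320 in, b_i = 3.68 − 2×0.30 = 3.080 in
Weak-axis I_min = (h_o·b_o³ − h_i·b_i³)/12 with b_o = 3.68, b_i = 3.080 in (shorter outer/inner sides).
I_min = (5.92×3.68³ − 5.320×3.080³)/12 = 11.63 in⁴
At the buckling limit P_cr = P = 5.410×10^4 lb
From P_cr = π²EI/(K·L)²:  L = (1/K)·√(π²EI/P_cr) = (1/0.5)·√(π²×1.04×10^7×11.63/5.410×10^4)
L = 297 in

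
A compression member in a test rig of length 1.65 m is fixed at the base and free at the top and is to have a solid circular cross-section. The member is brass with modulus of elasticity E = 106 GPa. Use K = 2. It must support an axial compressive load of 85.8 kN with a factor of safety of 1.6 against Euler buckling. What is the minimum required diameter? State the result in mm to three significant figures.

Required P_cr = n·P = 1.6 × 85.8 = 137.3 kN
L_e = K·L = 2 × 1.65 = 3.300 m
Required I = P_cr·L_e²/(π²E) = 1.373×10^5 × 3.300² / (π² × 1.06×10^11) = 1.429×10^-6 m⁴
I_req = 1.429×10^6 mm⁴
Solid circle: I = πd⁴/64  ⇒  d = (64I/π)^(1/4) = (64×1.429×10^6/π)^(1/4) = 73.5 mm

d ≈ 73.5 mm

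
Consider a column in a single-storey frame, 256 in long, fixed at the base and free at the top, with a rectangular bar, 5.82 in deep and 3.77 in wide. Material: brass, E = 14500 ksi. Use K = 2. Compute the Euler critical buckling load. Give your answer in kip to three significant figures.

Buckling occurs about the weak axis: I_min = h·b³/12 with b = 3.77 in (the shorter side).
I_min = 5.82×3.77³/12 = 25.99 in⁴
Effective length L_e = K·L = 2 × 256 = 512.0 in
P_cr = π²EI / L_e² = π² × 14500×10³ × 25.99 / 512.0² = 1.419×10^4 lb

P_cr ≈ 14.2 kip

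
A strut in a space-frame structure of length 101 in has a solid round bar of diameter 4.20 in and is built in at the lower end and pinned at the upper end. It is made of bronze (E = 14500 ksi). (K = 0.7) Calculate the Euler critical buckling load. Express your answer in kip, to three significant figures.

I = πd⁴/64 = π×4.20⁴/64 = 15.27 in⁴
Effective length L_e = K·L = 0.7 × 101 = 70.70 in
P_cr = π²EI / L_e² = π² × 14500×10³ × 15.27 / 70.70² = 4.373×10^5 lb

P_cr ≈ 437 kip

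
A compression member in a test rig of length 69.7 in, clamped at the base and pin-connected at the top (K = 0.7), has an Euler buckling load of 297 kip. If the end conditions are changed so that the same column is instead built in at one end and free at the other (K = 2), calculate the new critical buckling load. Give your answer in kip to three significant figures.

P_cr ≈ 36.4 kip

P_cr ∝ 1/K², so P_cr,new = P_cr,old × (K_old/K_new)² = 297 × (0.7/2)²
= 297 × 0.1225 = 36.4 kip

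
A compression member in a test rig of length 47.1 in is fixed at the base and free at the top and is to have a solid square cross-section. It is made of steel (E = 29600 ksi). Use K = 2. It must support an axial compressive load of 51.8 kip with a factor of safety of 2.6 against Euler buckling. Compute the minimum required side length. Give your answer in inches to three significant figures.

a ≈ 2.65 in

Required P_cr = n·P = 2.6 × 51.8 = 134.7 kip
L_e = K·L = 2 × 47.1 = 94.20 in
Required I = P_cr·L_e²/(π²E) = 1.347×10^5 × 94.20² / (π² × 2.96×10^7) = 4.091 in⁴
Solid square: I = a⁴/12  ⇒  a = (12I)^(1/4) = (12×4.091)^(1/4) = 2.65 in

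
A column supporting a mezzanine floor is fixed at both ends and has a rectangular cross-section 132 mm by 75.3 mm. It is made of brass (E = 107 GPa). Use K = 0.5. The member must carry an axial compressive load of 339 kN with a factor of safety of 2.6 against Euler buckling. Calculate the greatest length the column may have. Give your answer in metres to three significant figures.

L_max ≈ 4.74 m

Buckling occurs about the weak axis: I_min = h·b³/12 with b = 75.3 mm (the shorter side).
I_min = 132×75.3³/12 = 4.697×10^6 mm⁴
I = 4.697×10^-6 m⁴
Required critical load P_cr = n·P = 2.6 × 339 = 881.4 kN = 8.814×10^5 N
From P_cr = π²EI/(K·L)²:  L = (1/K)·√(π²EI/P_cr) = (1/0.5)·√(π²×1.07×10^11×4.697×10^-6/8.814×10^5)
L = 4.74 m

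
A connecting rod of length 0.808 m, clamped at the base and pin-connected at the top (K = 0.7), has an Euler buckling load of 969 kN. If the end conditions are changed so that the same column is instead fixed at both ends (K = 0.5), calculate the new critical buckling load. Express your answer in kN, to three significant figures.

P_cr ≈ 1900 kN

P_cr ∝ 1/K², so P_cr,new = P_cr,old × (K_old/K_new)² = 969 × (0.7/0.5)²
= 969 × 1.960 = 1900 kN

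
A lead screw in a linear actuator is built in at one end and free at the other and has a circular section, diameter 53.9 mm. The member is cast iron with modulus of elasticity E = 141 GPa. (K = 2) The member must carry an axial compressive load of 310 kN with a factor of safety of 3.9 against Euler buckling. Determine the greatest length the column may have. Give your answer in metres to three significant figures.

L_max ≈ 0.345 m

I = πd⁴/64 = π×53.9⁴/64 = 4.143×10^5 mm⁴
I = 4.143×10^-7 m⁴
Required critical load P_cr = n·P = 3.9 × 310 = 1209 kN = 1.209×10^6 N
From P_cr = π²EI/(K·L)²:  L = (1/K)·√(π²EI/P_cr) = (1/2)·√(π²×1.41×10^11×4.143×10^-7/1.209×10^6)
L = 0.345 m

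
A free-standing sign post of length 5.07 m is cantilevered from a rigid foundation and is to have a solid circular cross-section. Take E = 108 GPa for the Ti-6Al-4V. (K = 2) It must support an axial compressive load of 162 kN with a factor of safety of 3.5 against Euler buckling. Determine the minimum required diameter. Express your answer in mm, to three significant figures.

Required P_cr = n·P = 3.5 × 162 = 567.0 kN
L_e = K·L = 2 × 5.07 = 10.14 m
Required I = P_cr·L_e²/(π²E) = 5.670×10^5 × 10.14² / (π² × 1.08×10^11) = 5.469×10^-5 m⁴
I_req = 5.469×10^7 mm⁴
Solid circle: I = πd⁴/64  ⇒  d = (64I/π)^(1/4) = (64×5.469×10^7/π)^(1/4) = 183 mm

d ≈ 183 mm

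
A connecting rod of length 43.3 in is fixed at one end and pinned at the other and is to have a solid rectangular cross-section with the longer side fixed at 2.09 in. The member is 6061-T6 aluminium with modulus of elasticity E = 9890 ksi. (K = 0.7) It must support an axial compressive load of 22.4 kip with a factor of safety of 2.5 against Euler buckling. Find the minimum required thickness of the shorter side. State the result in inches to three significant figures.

b ≈ 1.45 in

Required P_cr = n·P = 2.5 × 22.4 = 56.00 kip
L_e = K·L = 0.7 × 43.3 = 30.31 in
Required I = P_cr·L_e²/(π²E) = 5.600×10^4 × 30.31² / (π² × 9.89×10^6) = 0.5271 in⁴
Rectangle, weak axis: I_min = h·b³/12 with h = 2.09 in fixed  ⇒  b = (12I/h)^(1/3) = 1.45 in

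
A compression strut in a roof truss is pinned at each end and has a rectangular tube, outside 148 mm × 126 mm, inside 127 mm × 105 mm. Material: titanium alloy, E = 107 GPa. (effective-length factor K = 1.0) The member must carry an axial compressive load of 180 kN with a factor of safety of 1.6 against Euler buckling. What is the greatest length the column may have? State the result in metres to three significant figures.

L_max ≈ 6.75 m

Weak-axis I_min = (h_o·b_o³ − h_i·b_i³)/12 with b_o = 126, b_i = 105.0 mm (shorter outer/inner sides).
I_min = (148×126³ − 127.0×105.0³)/12 = 1.242×10^7 mm⁴
I = 1.242×10^-5 m⁴
Required critical load P_cr = n·P = 1.6 × 180 = 288.0 kN = 2.880×10^5 N
From P_cr = π²EI/(K·L)²:  L = (1/K)·√(π²EI/P_cr) = (1/1)·√(π²×1.07×10^11×1.242×10^-5/2.880×10^5)
L = 6.75 m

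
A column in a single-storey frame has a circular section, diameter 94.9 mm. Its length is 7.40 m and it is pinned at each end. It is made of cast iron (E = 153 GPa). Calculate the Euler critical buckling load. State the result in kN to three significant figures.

P_cr ≈ 110 kN

I = πd⁴/64 = π×94.9⁴/64 = 3.981×10^6 mm⁴
I = 3.981×10^6 mm⁴ = 3.981×10^-6 m⁴
Effective length L_e = K·L = 1 × 7.40 = 7.400 m
P_cr = π²EI / L_e² = π² × 153×10⁹ × 3.981×10^-6 / 7.400² = 1.098×10^5 N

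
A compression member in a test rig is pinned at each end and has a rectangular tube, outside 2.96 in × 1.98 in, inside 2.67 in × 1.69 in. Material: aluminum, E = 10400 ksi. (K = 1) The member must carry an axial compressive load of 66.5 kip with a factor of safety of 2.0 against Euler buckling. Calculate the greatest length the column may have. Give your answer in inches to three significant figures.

Weak-axis I_min = (h_o·b_o³ − h_i·b_i³)/12 with b_o = 1.98, b_i = 1.690 in (shorter outer/inner sides).
I_min = (2.96×1.98³ − 2.670×1.690³)/12 = 0.8408 in⁴
Required critical load P_cr = n·P = 2.0 × 66.5 = 133.0 kip = 1.330×10^5 lb
From P_cr = π²EI/(K·L)²:  L = (1/K)·√(π²EI/P_cr) = (1/1)·√(π²×1.04×10^7×0.8408/1.330×10^5)
L = 25.5 in

L_max ≈ 25.5 in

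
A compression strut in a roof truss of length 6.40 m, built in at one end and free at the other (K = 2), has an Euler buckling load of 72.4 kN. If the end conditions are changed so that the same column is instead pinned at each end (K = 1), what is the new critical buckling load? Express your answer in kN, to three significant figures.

P_cr ∝ 1/K², so P_cr,new = P_cr,old × (K_old/K_new)² = 72.4 × (2/1)²
= 72.4 × 4.000 = 290 kN

P_cr ≈ 290 kN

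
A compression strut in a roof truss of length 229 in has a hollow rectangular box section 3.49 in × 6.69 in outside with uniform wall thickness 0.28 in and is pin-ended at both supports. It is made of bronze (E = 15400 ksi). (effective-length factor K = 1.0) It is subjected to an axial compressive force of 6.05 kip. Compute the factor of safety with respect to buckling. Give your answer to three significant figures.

Inner dimensions: h_i = 6.69 − 2×0.28 = 6.130 in, b_i = 3.49 − 2×0.28 = 2.930 in
Weak-axis I_min = (h_o·b_o³ − h_i·b_i³)/12 with b_o = 3.49, b_i = 2.930 in (shorter outer/inner sides).
I_min = (6.69×3.49³ − 6.130×2.930³)/12 = 10.85 in⁴
Effective length L_e = K·L = 1 × 229 = 229.0 in
P_cr = π²EI / L_e² = π² × 15400×10³ × 10.85 / 229.0² = 3.144×10^4 lb
Factor of safety n = P_cr / P = 31.445 / 6.05 = 5.20

n ≈ 5.20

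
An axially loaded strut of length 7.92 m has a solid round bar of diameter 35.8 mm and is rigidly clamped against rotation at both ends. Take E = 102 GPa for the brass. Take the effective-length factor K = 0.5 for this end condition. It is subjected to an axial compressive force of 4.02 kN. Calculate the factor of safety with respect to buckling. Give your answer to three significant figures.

I = πd⁴/64 = π×35.8⁴/64 = 8.063×10^4 mm⁴
I = 8.063×10^4 mm⁴ = 8.063×10^-8 m⁴
Effective length L_e = K·L = 0.5 × 7.92 = 3.960 m
P_cr = π²EI / L_e² = π² × 102×10⁹ × 8.063×10^-8 / 3.960² = 5.176×10^3 N
Factor of safety n = P_cr / P = 5.1762 / 4.02 = 1.29

n ≈ 1.29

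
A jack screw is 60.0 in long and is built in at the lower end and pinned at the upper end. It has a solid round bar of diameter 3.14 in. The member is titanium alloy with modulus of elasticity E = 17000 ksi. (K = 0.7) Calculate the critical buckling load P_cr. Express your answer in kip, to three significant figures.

I = πd⁴/64 = π×3.14⁴/64 = 4.772 in⁴
Effective length L_e = K·L = 0.7 × 60.0 = 42.00 in
P_cr = π²EI / L_e² = π² × 17000×10³ × 4.772 / 42.00² = 4.539×10^5 lb

P_cr ≈ 454 kip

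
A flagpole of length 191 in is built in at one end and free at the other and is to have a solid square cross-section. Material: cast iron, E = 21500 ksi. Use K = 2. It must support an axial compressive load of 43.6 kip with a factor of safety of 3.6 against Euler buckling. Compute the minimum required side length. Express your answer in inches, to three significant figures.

Required P_cr = n·P = 3.6 × 43.6 = 157.0 kip
L_e = K·L = 2 × 191 = 382.0 in
Required I = P_cr·L_e²/(π²E) = 1.570×10^5 × 382.0² / (π² × 2.15×10^7) = 107.9 in⁴
Solid square: I = a⁴/12  ⇒  a = (12I)^(1/4) = (12×107.9)^(1/4) = 6.00 in

a ≈ 6.00 in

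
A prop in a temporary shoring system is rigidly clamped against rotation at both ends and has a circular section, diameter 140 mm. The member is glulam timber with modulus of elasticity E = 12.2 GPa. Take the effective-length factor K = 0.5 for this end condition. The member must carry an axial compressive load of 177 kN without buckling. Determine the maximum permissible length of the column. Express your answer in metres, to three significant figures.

L_max ≈ 7.16 m

I = πd⁴/64 = π×140⁴/64 = 1.886×10^7 mm⁴
I = 1.886×10^-5 m⁴
At the buckling limit P_cr = P = 1.770×10^5 N
From P_cr = π²EI/(K·L)²:  L = (1/K)·√(π²EI/P_cr) = (1/0.5)·√(π²×1.22×10^10×1.886×10^-5/1.770×10^5)
L = 7.16 m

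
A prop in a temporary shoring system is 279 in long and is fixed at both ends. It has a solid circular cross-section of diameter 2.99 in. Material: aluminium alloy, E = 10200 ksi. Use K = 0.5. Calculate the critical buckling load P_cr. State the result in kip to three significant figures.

P_cr ≈ 20.3 kip

I = πd⁴/64 = π×2.99⁴/64 = 3.923 in⁴
Effective length L_e = K·L = 0.5 × 279 = 139.5 in
P_cr = π²EI / L_e² = π² × 10200×10³ × 3.923 / 139.5² = 2.030×10^4 lb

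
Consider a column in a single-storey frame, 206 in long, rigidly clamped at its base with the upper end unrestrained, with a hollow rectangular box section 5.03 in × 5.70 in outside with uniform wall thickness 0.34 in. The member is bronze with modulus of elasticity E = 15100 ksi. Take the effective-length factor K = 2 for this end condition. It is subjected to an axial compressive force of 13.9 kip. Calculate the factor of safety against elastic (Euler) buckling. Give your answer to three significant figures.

n ≈ 1.64

Inner dimensions: h_i = 5.70 − 2×0.34 = 5.020 in, b_i = 5.03 − 2×0.34 = 4.350 in
Weak-axis I_min = (h_o·b_o³ − h_i·b_i³)/12 with b_o = 5.03, b_i = 4.350 in (shorter outer/inner sides).
I_min = (5.70×5.03³ − 5.020×4.350³)/12 = 26.02 in⁴
Effective length L_e = K·L = 2 × 206 = 412.0 in
P_cr = π²EI / L_e² = π² × 15100×10³ × 26.02 / 412.0² = 2.284×10^4 lb
Factor of safety n = P_cr / P = 22.841 / 13.9 = 1.64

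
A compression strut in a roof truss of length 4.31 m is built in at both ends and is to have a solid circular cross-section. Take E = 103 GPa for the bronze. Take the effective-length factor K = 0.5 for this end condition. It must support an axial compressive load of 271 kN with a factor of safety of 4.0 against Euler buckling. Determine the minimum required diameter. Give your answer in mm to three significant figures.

Required P_cr = n·P = 4.0 × 271 = 1084 kN
L_e = K·L = 0.5 × 4.31 = 2.155 m
Required I = P_cr·L_e²/(π²E) = 1.084×10^6 × 2.155² / (π² × 1.03×10^11) = 4.952×10^-6 m⁴
I_req = 4.952×10^6 mm⁴
Solid circle: I = πd⁴/64  ⇒  d = (64I/π)^(1/4) = (64×4.952×10^6/π)^(1/4) = 100 mm

d ≈ 100 mm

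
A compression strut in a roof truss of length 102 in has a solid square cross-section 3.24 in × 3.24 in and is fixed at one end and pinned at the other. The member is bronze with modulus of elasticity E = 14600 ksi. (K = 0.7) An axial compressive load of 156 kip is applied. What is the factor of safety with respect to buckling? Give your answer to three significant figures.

I = a⁴/12 = 3.24⁴/12 = 9.183 in⁴
Effective length L_e = K·L = 0.7 × 102 = 71.40 in
P_cr = π²EI / L_e² = π² × 14600×10³ × 9.183 / 71.40² = 2.596×10^5 lb
Factor of safety n = P_cr / P = 259.57 / 156 = 1.66

n ≈ 1.66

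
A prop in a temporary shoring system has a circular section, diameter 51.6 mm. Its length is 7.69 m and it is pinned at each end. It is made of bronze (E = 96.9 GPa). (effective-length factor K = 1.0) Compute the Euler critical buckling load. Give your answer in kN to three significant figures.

I = πd⁴/64 = π×51.6⁴/64 = 3.480×10^5 mm⁴
I = 3.480×10^5 mm⁴ = 3.480×10^-7 m⁴
Effective length L_e = K·L = 1 × 7.69 = 7.690 m
P_cr = π²EI / L_e² = π² × 96.9×10⁹ × 3.480×10^-7 / 7.690² = 5.628×10^3 N

P_cr ≈ 5.63 kN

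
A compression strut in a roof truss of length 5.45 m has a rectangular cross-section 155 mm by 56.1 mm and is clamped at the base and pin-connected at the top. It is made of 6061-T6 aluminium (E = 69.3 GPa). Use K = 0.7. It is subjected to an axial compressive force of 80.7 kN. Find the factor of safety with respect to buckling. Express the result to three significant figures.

Buckling occurs about the weak axis: I_min = h·b³/12 with b = 56.1 mm (the shorter side).
I_min = 155×56.1³/12 = 2.281×10^6 mm⁴
I = 2.281×10^6 mm⁴ = 2.281×10^-6 m⁴
Effective length L_e = K·L = 0.7 × 5.45 = 3.815 m
P_cr = π²EI / L_e² = π² × 69.3×10⁹ × 2.281×10^-6 / 3.815² = 1.072×10^5 N
Factor of safety n = P_cr / P = 107.17 / 80.7 = 1.33

n ≈ 1.33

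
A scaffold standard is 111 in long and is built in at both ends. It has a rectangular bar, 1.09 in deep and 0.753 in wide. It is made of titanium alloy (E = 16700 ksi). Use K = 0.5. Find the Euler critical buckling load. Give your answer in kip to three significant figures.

P_cr ≈ 2.08 kip

Buckling occurs about the weak axis: I_min = h·b³/12 with b = 0.753 in (the shorter side).
I_min = 1.09×0.753³/12 = 3.878×10^-2 in⁴
Effective length L_e = K·L = 0.5 × 111 = 55.50 in
P_cr = π²EI / L_e² = π² × 16700×10³ × 3.878×10^-2 / 55.50² = 2.075×10^3 lb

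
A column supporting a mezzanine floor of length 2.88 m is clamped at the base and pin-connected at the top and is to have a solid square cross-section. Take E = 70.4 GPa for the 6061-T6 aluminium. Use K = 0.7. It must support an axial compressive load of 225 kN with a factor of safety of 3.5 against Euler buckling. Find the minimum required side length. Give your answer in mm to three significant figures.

a ≈ 86.2 mm

Required P_cr = n·P = 3.5 × 225 = 787.5 kN
L_e = K·L = 0.7 × 2.88 = 2.016 m
Required I = P_cr·L_e²/(π²E) = 7.875×10^5 × 2.016² / (π² × 7.04×10^10) = 4.606×10^-6 m⁴
I_req = 4.606×10^6 mm⁴
Solid square: I = a⁴/12  ⇒  a = (12I)^(1/4) = (12×4.606×10^6)^(1/4) = 86.2 mm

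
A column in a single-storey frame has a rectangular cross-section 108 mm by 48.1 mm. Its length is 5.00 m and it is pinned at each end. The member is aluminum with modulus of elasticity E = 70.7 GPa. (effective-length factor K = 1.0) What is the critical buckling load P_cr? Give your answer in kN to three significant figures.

P_cr ≈ 28.0 kN

Buckling occurs about the weak axis: I_min = h·b³/12 with b = 48.1 mm (the shorter side).
I_min = 108×48.1³/12 = 1.002×10^6 mm⁴
I = 1.002×10^6 mm⁴ = 1.002×10^-6 m⁴
Effective length L_e = K·L = 1 × 5.00 = 5.000 m
P_cr = π²EI / L_e² = π² × 70.7×10⁹ × 1.002×10^-6 / 5.000² = 2.795×10^4 N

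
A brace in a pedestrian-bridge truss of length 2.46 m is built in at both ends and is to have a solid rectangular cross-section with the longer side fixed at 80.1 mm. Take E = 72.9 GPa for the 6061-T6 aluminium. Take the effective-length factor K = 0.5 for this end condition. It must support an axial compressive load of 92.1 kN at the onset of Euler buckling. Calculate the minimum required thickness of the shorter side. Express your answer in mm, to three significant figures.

b ≈ 30.7 mm

L_e = K·L = 0.5 × 2.46 = 1.230 m
Required I = P_cr·L_e²/(π²E) = 9.210×10^4 × 1.230² / (π² × 7.29×10^10) = 1.937×10^-7 m⁴
I_req = 1.937×10^5 mm⁴
Rectangle, weak axis: I_min = h·b³/12 with h = 80.1 mm fixed  ⇒  b = (12I/h)^(1/3) = 30.7 mm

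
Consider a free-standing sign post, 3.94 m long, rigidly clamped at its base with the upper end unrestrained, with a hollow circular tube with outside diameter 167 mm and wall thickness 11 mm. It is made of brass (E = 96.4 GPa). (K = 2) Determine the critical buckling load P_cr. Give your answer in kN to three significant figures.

P_cr ≈ 253 kN

Inner diameter d_i = 167 − 2×11 = 145.0 mm
I = π(d_o⁴ − d_i⁴)/64 = π(167⁴ − 145.0⁴)/64 = 1.648×10^7 mm⁴
I = 1.648×10^7 mm⁴ = 1.648×10^-5 m⁴
Effective length L_e = K·L = 2 × 3.94 = 7.880 m
P_cr = π²EI / L_e² = π² × 96.4×10⁹ × 1.648×10^-5 / 7.880² = 2.525×10^5 N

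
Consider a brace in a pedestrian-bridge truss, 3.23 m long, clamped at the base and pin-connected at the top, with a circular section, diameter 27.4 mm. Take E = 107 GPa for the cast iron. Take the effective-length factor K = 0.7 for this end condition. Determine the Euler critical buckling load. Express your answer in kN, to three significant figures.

I = πd⁴/64 = π×27.4⁴/64 = 2.767×10^4 mm⁴
I = 2.767×10^4 mm⁴ = 2.767×10^-8 m⁴
Effective length L_e = K·L = 0.7 × 3.23 = 2.261 m
P_cr = π²EI / L_e² = π² × 107×10⁹ × 2.767×10^-8 / 2.261² = 5.716×10^3 N

P_cr ≈ 5.72 kN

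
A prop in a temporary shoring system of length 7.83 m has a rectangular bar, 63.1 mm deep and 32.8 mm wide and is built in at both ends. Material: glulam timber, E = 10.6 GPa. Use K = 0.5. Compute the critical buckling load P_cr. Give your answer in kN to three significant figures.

P_cr ≈ 1.27 kN

Buckling occurs about the weak axis: I_min = h·b³/12 with b = 32.8 mm (the shorter side).
I_min = 63.1×32.8³/12 = 1.856×10^5 mm⁴
I = 1.856×10^5 mm⁴ = 1.856×10^-7 m⁴
Effective length L_e = K·L = 0.5 × 7.83 = 3.915 m
P_cr = π²EI / L_e² = π² × 10.6×10⁹ × 1.856×10^-7 / 3.915² = 1.267×10^3 N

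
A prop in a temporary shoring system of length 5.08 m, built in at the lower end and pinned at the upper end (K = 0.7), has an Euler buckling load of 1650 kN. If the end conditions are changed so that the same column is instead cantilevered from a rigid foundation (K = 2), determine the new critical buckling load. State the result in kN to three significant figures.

P_cr ∝ 1/K², so P_cr,new = P_cr,old × (K_old/K_new)² = 1650 × (0.7/2)²
= 1650 × 0.1225 = 202 kN

P_cr ≈ 202 kN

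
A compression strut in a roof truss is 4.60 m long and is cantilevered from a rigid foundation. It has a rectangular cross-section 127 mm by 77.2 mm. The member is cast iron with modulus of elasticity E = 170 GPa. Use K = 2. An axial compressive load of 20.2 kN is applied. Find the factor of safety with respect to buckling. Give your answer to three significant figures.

n ≈ 4.78

Buckling occurs about the weak axis: I_min = h·b³/12 with b = 77.2 mm (the shorter side).
I_min = 127×77.2³/12 = 4.869×10^6 mm⁴
I = 4.869×10^6 mm⁴ = 4.869×10^-6 m⁴
Effective length L_e = K·L = 2 × 4.60 = 9.200 m
P_cr = π²EI / L_e² = π² × 170×10⁹ × 4.869×10^-6 / 9.200² = 9.653×10^4 N
Factor of safety n = P_cr / P = 96.527 / 20.2 = 4.78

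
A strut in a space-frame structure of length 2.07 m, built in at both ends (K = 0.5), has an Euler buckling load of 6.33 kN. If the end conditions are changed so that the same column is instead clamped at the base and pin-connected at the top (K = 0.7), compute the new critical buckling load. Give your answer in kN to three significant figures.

P_cr ≈ 3.23 kN

P_cr ∝ 1/K², so P_cr,new = P_cr,old × (K_old/K_new)² = 6.33 × (0.5/0.7)²
= 6.33 × 0.5102 = 3.23 kN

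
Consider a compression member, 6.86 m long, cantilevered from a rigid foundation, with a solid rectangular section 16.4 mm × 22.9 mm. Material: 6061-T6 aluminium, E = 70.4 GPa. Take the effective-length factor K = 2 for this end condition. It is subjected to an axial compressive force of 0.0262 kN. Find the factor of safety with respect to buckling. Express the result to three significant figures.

n ≈ 1.19

Buckling occurs about the weak axis: I_min = h·b³/12 with b = 16.4 mm (the shorter side).
I_min = 22.9×16.4³/12 = 8.418×10^3 mm⁴
I = 8.418×10^3 mm⁴ = 8.418×10^-9 m⁴
Effective length L_e = K·L = 2 × 6.86 = 13.72 m
P_cr = π²EI / L_e² = π² × 70.4×10⁹ × 8.418×10^-9 / 13.72² = 31.07 N
Factor of safety n = P_cr / P = 0.031071 / 0.0262 = 1.19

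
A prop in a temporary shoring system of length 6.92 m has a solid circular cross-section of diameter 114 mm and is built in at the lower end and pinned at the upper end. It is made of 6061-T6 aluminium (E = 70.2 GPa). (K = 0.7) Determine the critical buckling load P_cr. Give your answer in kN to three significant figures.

P_cr ≈ 245 kN

I = πd⁴/64 = π×114⁴/64 = 8.291×10^6 mm⁴
I = 8.291×10^6 mm⁴ = 8.291×10^-6 m⁴
Effective length L_e = K·L = 0.7 × 6.92 = 4.844 m
P_cr = π²EI / L_e² = π² × 70.2×10⁹ × 8.291×10^-6 / 4.844² = 2.448×10^5 N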